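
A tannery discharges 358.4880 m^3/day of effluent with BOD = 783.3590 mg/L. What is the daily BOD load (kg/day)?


Formula: BOD_load = volume * conc / 1000
Substituting: BOD_load = 358.4880 * 783.3590 / 1000
Result: 280.8248 kg/day


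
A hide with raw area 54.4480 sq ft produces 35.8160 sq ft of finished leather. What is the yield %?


Formula: Yield = finished / raw * 100
Substituting: Yield = 35.8160 / 54.4480 * 100
Result: 65.7802 %


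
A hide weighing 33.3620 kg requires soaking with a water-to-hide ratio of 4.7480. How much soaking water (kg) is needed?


Formula: Water = hide_weight * ratio
Substituting: Water = 33.3620 * 4.7480
Result: 158.4028 kg


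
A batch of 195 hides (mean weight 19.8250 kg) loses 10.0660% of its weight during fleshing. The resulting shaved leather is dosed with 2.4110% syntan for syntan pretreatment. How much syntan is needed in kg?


Total_raw = N * avg_wt = 195 * 19.8250 = 3865.8750 kg
Substrate = Total_raw * (1 - loss/100) = 3865.8750 * (1 - 10.0660/100) = 3476.7360 kg
Syntan = Substrate * pct / 100 = 3476.7360 * 2.4110 / 100 = 83.8241 kg


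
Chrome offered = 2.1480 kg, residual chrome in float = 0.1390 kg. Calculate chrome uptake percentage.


Formula: Uptake = (offered - residual) / offered * 100
Substituting: Uptake = (2.1480 - 0.1390) / 2.1480 * 100
Result: 93.5289 %


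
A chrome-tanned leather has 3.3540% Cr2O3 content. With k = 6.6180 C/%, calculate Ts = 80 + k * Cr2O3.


Formula: Ts = 80 + k * Cr2O3
Substituting: Ts = 80 + 6.6180 * 3.3540
Result: 102.1968 C


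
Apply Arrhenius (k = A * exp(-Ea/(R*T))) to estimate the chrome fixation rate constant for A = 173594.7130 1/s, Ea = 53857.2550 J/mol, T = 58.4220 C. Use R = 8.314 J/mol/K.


T_K = T_C + 273.15 = 58.4220 + 273.15 = 331.5720 K
exponent = -Ea / (R * T_K) = -53857.2550 / (8.314 * 331.5720) = -19.5369
k = A * exp(exponent) = 173594.7130 * exp(-19.5369) = 5.6853e-04 1/s


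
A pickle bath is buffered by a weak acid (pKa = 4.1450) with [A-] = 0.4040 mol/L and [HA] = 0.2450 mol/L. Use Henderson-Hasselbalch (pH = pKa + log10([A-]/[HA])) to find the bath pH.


ratio = [A-] / [HA] = 0.4040 / 0.2450 = 1.6490
log10(ratio) = 0.2172
pH = pKa + log10(ratio) = 4.1450 + 0.2172 = 4.3622


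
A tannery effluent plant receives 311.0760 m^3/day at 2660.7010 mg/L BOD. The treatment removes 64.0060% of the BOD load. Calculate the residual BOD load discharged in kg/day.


Load_in = volume * conc / 1000 = 311.0760 * 2660.7010 / 1000 = 827.6802 kg/day
Removed = Load_in * eff / 100 = 827.6802 * 64.0060 / 100 = 529.7650 kg/day
Load_out = Load_in - Removed = 827.6802 - 529.7650 = 297.9152 kg/day


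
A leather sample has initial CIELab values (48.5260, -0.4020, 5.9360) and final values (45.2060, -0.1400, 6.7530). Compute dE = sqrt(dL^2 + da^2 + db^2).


dL = -3.3200, da = 0.2620, db = 0.8170
dE = sqrt((-3.3200)^2 + 0.2620^2 + 0.8170^2) = 3.4291


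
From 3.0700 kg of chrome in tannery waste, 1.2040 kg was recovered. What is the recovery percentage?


Formula: Recovery = recovered / input * 100
Substituting: Recovery = 1.2040 / 3.0700 * 100
Result: 39.2182 %


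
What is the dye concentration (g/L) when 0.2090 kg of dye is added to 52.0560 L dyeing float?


Formula: Conc = dye_mass(kg) / volume(L) * 1000
Substituting: Conc = 0.2090 / 52.0560 * 1000
Result: 4.0149 g/L


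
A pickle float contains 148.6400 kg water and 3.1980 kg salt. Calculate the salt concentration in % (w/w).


Formula: Conc = salt / (water + salt) * 100
Substituting: Conc = 3.1980 / (148.6400 + 3.1980) * 100
Result: 2.1062 %


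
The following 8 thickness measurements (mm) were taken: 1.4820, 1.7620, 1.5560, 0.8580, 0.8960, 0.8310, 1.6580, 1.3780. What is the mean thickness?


Formula: Average = sum / n
Substituting: Average = 10.4210 / 8
Result: 1.3026 mm


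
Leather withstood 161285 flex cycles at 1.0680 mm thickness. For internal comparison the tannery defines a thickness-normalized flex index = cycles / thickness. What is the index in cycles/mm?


Formula: Index = cycles / thickness
Substituting: Index = 161285 / 1.0680
Result: 151015.9176 cycles/mm


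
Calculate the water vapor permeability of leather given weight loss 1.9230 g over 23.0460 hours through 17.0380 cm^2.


Formula: WVP = loss / (area * time)
Substituting: WVP = 1.9230 / (17.0380 * 23.0460)
Result: 0.00489739 g/(cm^2*hr)


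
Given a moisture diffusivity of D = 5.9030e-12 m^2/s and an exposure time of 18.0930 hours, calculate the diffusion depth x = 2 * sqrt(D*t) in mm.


t = 18.0930 hr * 3600 = 65134.8000 s
D * t = 5.9030e-12 * 65134.8000 = 3.8449e-07
x = 2 * sqrt(D*t) = 2 * sqrt(3.8449e-07) = 0.00124015 m = 1.2401 mm


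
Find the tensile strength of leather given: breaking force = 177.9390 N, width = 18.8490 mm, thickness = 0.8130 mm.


Formula: TS = force / (width * thickness)
Substituting: TS = 177.9390 / (18.8490 * 0.8130)
Result: 11.6116 N/mm^2


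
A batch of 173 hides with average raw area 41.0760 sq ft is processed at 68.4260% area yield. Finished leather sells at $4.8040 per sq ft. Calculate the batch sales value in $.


Raw_total = N * avg_area = 173 * 41.0760 = 7106.1480 sq ft
Finished = Raw_total * yield / 100 = 7106.1480 * 68.4260 / 100 = 4862.4528 sq ft
Value = Finished * price = 4862.4528 * 4.8040 = 23359.2234 $


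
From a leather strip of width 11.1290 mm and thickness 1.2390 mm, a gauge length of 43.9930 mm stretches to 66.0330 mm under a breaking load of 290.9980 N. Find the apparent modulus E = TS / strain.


TS = F / (w * t) = 290.9980 / (11.1290 * 1.2390) = 21.1039 N/mm^2
strain = (Lf - L0) / L0 = (66.0330 - 43.9930) / 43.9930 = 0.5010
E = TS / strain = 21.1039 / 0.5010 = 42.1245 N/mm^2


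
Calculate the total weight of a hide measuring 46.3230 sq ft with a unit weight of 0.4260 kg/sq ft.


Formula: Weight = area * weight_per_sqft
Substituting: Weight = 46.3230 * 0.4260
Result: 19.7336 kg


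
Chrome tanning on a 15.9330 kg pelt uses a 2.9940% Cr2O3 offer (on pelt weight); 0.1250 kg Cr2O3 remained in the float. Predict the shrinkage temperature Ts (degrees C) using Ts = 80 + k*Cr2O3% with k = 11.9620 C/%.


Offered = pelt * offer_pct / 100 = 15.9330 * 2.9940 / 100 = 0.4770 kg
Uptake = offered - residual = 0.4770 - 0.1250 = 0.3520 kg
Cr2O3% on pelt = uptake / pelt * 100 = 0.3520 / 15.9330 * 100 = 2.2095 %
Ts = 80 + k * Cr2O3% = 80 + 11.9620 * 2.2095 = 106.4296 C


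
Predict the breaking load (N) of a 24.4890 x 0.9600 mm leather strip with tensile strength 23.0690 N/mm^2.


Formula: F = TS * w * t
Substituting: F = 23.0690 * 24.4890 * 0.9600
Result: 542.3393 N


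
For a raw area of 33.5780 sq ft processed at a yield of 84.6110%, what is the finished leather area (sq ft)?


Formula: finished = raw * yield / 100
Substituting: finished = 33.5780 * 84.6110 / 100
Result: 28.4107 sq ft


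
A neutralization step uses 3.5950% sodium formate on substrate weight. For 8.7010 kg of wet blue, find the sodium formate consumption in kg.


Formula: Neutralizer = substrate * pct / 100
Substituting: Neutralizer = 8.7010 * 3.5950 / 100
Result: 0.3128 kg


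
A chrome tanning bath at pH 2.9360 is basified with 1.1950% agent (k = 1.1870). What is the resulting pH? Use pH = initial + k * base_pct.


Formula: pH_final = pH_initial + k * base_pct
Substituting: pH_final = 2.9360 + 1.1870 * 1.1950
Result: 4.3545


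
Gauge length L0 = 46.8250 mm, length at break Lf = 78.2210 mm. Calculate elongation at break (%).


Formula: Elongation = (Lf - L0) / L0 * 100
Substituting: Elongation = (78.2210 - 46.8250) / 46.8250 * 100
Result: 67.0497 %


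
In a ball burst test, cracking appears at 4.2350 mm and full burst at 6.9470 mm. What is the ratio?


Formula: Ratio = crack / burst
Substituting: Ratio = 4.2350 / 6.9470
Result: 0.6096


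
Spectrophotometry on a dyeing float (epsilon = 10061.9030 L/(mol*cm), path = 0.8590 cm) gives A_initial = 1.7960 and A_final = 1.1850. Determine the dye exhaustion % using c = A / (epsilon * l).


c_initial = A_i / (epsilon * l) = 1.7960 / (10061.9030 * 0.8590) = 2.0779e-04 mol/L
c_final = A_f / (epsilon * l) = 1.1850 / (10061.9030 * 0.8590) = 1.3710e-04 mol/L
Exhaustion = (c_initial - c_final) / c_initial * 100 = (2.0779e-04 - 1.3710e-04) / 2.0779e-04 * 100 = 34.0200 %


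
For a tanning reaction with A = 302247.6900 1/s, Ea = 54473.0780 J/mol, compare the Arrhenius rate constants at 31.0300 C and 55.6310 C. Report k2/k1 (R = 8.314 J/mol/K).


T1 = 31.0300 + 273.15 = 304.1800 K; T2 = 55.6310 + 273.15 = 328.7810 K
k1 = A * exp(-Ea/(R*T1)) = 302247.6900 * exp(-54473.0780/(8.314*304.1800)) = 1.3358e-04 1/s
k2 = A * exp(-Ea/(R*T2)) = 302247.6900 * exp(-54473.0780/(8.314*328.7810)) = 6.6944e-04 1/s
k2/k1 = 6.6944e-04 / 1.3358e-04 = 5.0114


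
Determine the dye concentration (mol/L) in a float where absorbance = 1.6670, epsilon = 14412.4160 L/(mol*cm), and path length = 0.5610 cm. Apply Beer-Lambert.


Formula: c = A / (epsilon * l)
Substituting: c = 1.6670 / (14412.4160 * 0.5610)
Result: 2.0617e-04 mol/L


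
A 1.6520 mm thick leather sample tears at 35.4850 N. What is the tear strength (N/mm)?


Formula: Tear strength = force / thickness
Substituting: Tear strength = 35.4850 / 1.6520
Result: 21.4800 N/mm


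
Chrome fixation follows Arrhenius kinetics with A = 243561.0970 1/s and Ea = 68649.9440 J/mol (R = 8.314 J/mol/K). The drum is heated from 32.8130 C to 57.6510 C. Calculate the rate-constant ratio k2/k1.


T1 = 32.8130 + 273.15 = 305.9630 K; T2 = 57.6510 + 273.15 = 330.8010 K
k1 = A * exp(-Ea/(R*T1)) = 243561.0970 * exp(-68649.9440/(8.314*305.9630)) = 4.6358e-07 1/s
k2 = A * exp(-Ea/(R*T2)) = 243561.0970 * exp(-68649.9440/(8.314*330.8010)) = 3.5168e-06 1/s
k2/k1 = 3.5168e-06 / 4.6358e-07 = 7.5862


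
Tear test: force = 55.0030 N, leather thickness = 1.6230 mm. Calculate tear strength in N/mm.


Formula: Tear strength = force / thickness
Substituting: Tear strength = 55.0030 / 1.6230
Result: 33.8897 N/mm


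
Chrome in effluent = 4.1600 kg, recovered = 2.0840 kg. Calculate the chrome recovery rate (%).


Formula: Recovery = recovered / input * 100
Substituting: Recovery = 2.0840 / 4.1600 * 100
Result: 50.0962 %


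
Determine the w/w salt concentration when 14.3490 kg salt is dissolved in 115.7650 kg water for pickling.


Formula: Conc = salt / (water + salt) * 100
Substituting: Conc = 14.3490 / (115.7650 + 14.3490) * 100
Result: 11.0280 %


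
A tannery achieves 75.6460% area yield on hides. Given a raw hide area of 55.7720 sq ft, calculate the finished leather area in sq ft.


Formula: finished = raw * yield / 100
Substituting: finished = 55.7720 * 75.6460 / 100
Result: 42.1893 sq ft


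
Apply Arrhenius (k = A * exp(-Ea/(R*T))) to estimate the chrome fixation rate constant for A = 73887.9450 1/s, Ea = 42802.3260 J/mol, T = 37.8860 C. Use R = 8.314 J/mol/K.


T_K = T_C + 273.15 = 37.8860 + 273.15 = 311.0360 K
exponent = -Ea / (R * T_K) = -42802.3260 / (8.314 * 311.0360) = -16.5519
k = A * exp(exponent) = 73887.9450 * exp(-16.5519) = 0.00478844 1/s


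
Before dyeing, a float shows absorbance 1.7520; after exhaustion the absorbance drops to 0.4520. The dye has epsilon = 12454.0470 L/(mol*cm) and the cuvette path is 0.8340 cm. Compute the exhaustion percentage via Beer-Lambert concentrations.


c_initial = A_i / (epsilon * l) = 1.7520 / (12454.0470 * 0.8340) = 1.6868e-04 mol/L
c_final = A_f / (epsilon * l) = 0.4520 / (12454.0470 * 0.8340) = 4.3517e-05 mol/L
Exhaustion = (c_initial - c_final) / c_initial * 100 = (1.6868e-04 - 4.3517e-05) / 1.6868e-04 * 100 = 74.2009 %


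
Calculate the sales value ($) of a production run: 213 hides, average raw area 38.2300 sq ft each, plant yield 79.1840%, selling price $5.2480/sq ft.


Raw_total = N * avg_area = 213 * 38.2300 = 8142.9900 sq ft
Finished = Raw_total * yield / 100 = 8142.9900 * 79.1840 / 100 = 6447.9452 sq ft
Value = Finished * price = 6447.9452 * 5.2480 = 33838.8164 $


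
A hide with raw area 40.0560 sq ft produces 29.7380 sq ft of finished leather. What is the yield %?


Formula: Yield = finished / raw * 100
Substituting: Yield = 29.7380 / 40.0560 * 100
Result: 74.2411 %


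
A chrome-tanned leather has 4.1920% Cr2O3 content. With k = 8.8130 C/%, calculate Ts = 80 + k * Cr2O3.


Formula: Ts = 80 + k * Cr2O3
Substituting: Ts = 80 + 8.8130 * 4.1920
Result: 116.9441 C


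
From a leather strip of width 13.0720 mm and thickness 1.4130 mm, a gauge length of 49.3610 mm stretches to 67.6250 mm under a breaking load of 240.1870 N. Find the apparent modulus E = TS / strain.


TS = F / (w * t) = 240.1870 / (13.0720 * 1.4130) = 13.0037 N/mm^2
strain = (Lf - L0) / L0 = (67.6250 - 49.3610) / 49.3610 = 0.3700
E = TS / strain = 13.0037 / 0.3700 = 35.1442 N/mm^2


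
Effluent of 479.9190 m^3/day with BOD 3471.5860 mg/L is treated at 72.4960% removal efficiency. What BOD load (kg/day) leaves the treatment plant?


Load_in = volume * conc / 1000 = 479.9190 * 3471.5860 / 1000 = 1666.0801 kg/day
Removed = Load_in * eff / 100 = 1666.0801 * 72.4960 / 100 = 1207.8414 kg/day
Load_out = Load_in - Removed = 1666.0801 - 1207.8414 = 458.2387 kg/day


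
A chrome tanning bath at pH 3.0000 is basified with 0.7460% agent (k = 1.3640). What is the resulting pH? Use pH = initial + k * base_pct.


Formula: pH_final = pH_initial + k * base_pct
Substituting: pH_final = 3.0000 + 1.3640 * 0.7460
Result: 4.0175


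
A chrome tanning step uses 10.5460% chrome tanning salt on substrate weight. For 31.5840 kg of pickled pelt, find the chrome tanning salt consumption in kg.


Formula: Chrome = substrate * pct / 100
Substituting: Chrome = 31.5840 * 10.5460 / 100
Result: 3.3308 kg


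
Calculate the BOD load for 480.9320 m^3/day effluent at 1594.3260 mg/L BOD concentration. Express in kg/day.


Formula: BOD_load = volume * conc / 1000
Substituting: BOD_load = 480.9320 * 1594.3260 / 1000
Result: 766.7624 kg/day


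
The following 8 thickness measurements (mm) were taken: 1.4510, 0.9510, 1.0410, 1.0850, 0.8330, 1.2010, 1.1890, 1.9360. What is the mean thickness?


Formula: Average = sum / n
Substituting: Average = 9.6870 / 8
Result: 1.2109 mm


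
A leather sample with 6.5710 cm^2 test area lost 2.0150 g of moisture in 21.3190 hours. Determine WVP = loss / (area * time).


Formula: WVP = loss / (area * time)
Substituting: WVP = 2.0150 / (6.5710 * 21.3190)
Result: 0.0143839 g/(cm^2*hr)


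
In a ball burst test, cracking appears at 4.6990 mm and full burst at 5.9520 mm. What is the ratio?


Formula: Ratio = crack / burst
Substituting: Ratio = 4.6990 / 5.9520
Result: 0.7895


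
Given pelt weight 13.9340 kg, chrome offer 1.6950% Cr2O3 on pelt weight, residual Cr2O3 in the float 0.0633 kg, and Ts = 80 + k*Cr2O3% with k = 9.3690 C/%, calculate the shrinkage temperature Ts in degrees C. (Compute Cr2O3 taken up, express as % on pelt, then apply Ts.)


Offered = pelt * offer_pct / 100 = 13.9340 * 1.6950 / 100 = 0.2362 kg
Uptake = offered - residual = 0.2362 - 0.0633 = 0.1729 kg
Cr2O3% on pelt = uptake / pelt * 100 = 0.1729 / 13.9340 * 100 = 1.2407 %
Ts = 80 + k * Cr2O3% = 80 + 9.3690 * 1.2407 = 91.6243 C


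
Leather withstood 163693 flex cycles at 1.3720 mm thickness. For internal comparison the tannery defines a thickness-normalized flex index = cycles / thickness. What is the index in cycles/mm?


Formula: Index = cycles / thickness
Substituting: Index = 163693 / 1.3720
Result: 119309.7668 cycles/mm


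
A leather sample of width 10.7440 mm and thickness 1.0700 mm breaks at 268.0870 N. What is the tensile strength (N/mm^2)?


Formula: TS = force / (width * thickness)
Substituting: TS = 268.0870 / (10.7440 * 1.0700)
Result: 23.3199 N/mm^2


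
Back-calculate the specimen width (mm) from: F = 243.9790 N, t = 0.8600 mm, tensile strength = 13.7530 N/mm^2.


Formula: w = F / (TS * t)
Substituting: w = 243.9790 / (13.7530 * 0.8600)
Result: 20.6280 mm


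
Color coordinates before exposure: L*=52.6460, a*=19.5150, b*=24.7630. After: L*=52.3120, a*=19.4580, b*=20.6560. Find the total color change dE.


dL = -0.3340, da = -0.057, db = -4.1070
dE = sqrt((-0.3340)^2 + (-0.057)^2 + (-4.1070)^2) = 4.1210


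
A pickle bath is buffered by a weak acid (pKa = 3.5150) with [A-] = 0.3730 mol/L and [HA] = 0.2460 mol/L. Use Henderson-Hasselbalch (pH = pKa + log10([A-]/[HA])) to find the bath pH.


ratio = [A-] / [HA] = 0.3730 / 0.2460 = 1.5163
log10(ratio) = 0.1808
pH = pKa + log10(ratio) = 3.5150 + 0.1808 = 3.6958


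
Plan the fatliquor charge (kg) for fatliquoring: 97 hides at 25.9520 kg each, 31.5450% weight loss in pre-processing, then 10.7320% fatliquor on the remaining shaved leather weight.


Total_raw = N * avg_wt = 97 * 25.9520 = 2517.3440 kg
Substrate = Total_raw * (1 - loss/100) = 2517.3440 * (1 - 31.5450/100) = 1723.2478 kg
Fat = Substrate * pct / 100 = 1723.2478 * 10.7320 / 100 = 184.9390 kg


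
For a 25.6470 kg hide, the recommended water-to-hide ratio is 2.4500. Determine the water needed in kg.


Formula: Water = hide_weight * ratio
Substituting: Water = 25.6470 * 2.4500
Result: 62.8351 kg


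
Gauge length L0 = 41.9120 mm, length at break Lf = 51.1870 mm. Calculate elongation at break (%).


Formula: Elongation = (Lf - L0) / L0 * 100
Substituting: Elongation = (51.1870 - 41.9120) / 41.9120 * 100
Result: 22.1297 %


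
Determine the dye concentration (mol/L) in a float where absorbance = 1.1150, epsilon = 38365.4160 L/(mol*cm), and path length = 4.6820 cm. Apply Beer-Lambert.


Formula: c = A / (epsilon * l)
Substituting: c = 1.1150 / (38365.4160 * 4.6820)
Result: 6.2073e-06 mol/L


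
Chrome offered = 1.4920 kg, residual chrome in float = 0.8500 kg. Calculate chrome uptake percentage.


Formula: Uptake = (offered - residual) / offered * 100
Substituting: Uptake = (1.4920 - 0.8500) / 1.4920 * 100
Result: 43.0295 %


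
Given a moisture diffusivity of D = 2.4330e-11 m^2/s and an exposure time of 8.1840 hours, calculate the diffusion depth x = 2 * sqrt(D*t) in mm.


t = 8.1840 hr * 3600 = 29462.4000 s
D * t = 2.4330e-11 * 29462.4000 = 7.1682e-07
x = 2 * sqrt(D*t) = 2 * sqrt(7.1682e-07) = 0.0016933 m = 1.6933 mm


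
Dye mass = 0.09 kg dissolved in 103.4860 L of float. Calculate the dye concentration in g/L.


Formula: Conc = dye_mass(kg) / volume(L) * 1000
Substituting: Conc = 0.09 / 103.4860 * 1000
Result: 0.8697 g/L


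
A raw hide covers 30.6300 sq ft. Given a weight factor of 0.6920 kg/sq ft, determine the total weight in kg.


Formula: Weight = area * weight_per_sqft
Substituting: Weight = 30.6300 * 0.6920
Result: 21.1960 kg


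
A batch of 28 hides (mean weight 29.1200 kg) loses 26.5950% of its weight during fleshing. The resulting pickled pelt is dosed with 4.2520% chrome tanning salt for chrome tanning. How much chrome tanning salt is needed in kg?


Total_raw = N * avg_wt = 28 * 29.1200 = 815.3600 kg
Substrate = Total_raw * (1 - loss/100) = 815.3600 * (1 - 26.5950/100) = 598.5150 kg
Chrome = Substrate * pct / 100 = 598.5150 * 4.2520 / 100 = 25.4489 kg


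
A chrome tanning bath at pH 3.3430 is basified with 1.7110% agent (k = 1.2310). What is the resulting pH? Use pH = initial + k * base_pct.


Formula: pH_final = pH_initial + k * base_pct
Substituting: pH_final = 3.3430 + 1.2310 * 1.7110
Result: 5.4492


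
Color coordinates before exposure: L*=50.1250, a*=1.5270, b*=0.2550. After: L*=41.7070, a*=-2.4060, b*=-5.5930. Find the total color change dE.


dL = -8.4180, da = -3.9330, db = -5.8480
dE = sqrt((-8.4180)^2 + (-3.9330)^2 + (-5.8480)^2) = 10.9786


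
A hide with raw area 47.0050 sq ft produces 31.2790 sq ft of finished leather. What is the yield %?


Formula: Yield = finished / raw * 100
Substituting: Yield = 31.2790 / 47.0050 * 100
Result: 66.5440 %


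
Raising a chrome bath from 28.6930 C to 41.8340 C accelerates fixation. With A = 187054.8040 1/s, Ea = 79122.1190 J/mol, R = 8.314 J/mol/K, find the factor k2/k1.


T1 = 28.6930 + 273.15 = 301.8430 K; T2 = 41.8340 + 273.15 = 314.9840 K
k1 = A * exp(-Ea/(R*T1)) = 187054.8040 * exp(-79122.1190/(8.314*301.8430)) = 3.7949e-09 1/s
k2 = A * exp(-Ea/(R*T2)) = 187054.8040 * exp(-79122.1190/(8.314*314.9840)) = 1.4140e-08 1/s
k2/k1 = 1.4140e-08 / 3.7949e-09 = 3.7261


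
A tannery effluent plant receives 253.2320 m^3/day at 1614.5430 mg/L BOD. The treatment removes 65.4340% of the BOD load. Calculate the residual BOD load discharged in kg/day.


Load_in = volume * conc / 1000 = 253.2320 * 1614.5430 / 1000 = 408.8540 kg/day
Removed = Load_in * eff / 100 = 408.8540 * 65.4340 / 100 = 267.5295 kg/day
Load_out = Load_in - Removed = 408.8540 - 267.5295 = 141.3245 kg/day


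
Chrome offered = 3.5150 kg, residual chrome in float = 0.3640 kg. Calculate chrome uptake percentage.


Formula: Uptake = (offered - residual) / offered * 100
Substituting: Uptake = (3.5150 - 0.3640) / 3.5150 * 100
Result: 89.6444 %


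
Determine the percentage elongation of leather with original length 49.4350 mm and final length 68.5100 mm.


Formula: Elongation = (Lf - L0) / L0 * 100
Substituting: Elongation = (68.5100 - 49.4350) / 49.4350 * 100
Result: 38.5860 %


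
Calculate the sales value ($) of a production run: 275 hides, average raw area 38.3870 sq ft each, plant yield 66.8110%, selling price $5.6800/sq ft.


Raw_total = N * avg_area = 275 * 38.3870 = 10556.4250 sq ft
Finished = Raw_total * yield / 100 = 10556.4250 * 66.8110 / 100 = 7052.8531 sq ft
Value = Finished * price = 7052.8531 * 5.6800 = 40060.2056 $


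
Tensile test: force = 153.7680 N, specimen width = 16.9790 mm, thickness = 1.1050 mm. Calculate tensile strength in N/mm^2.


Formula: TS = force / (width * thickness)
Substituting: TS = 153.7680 / (16.9790 * 1.1050)
Result: 8.1958 N/mm^2


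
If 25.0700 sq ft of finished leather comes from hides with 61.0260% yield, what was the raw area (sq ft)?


Formula: raw = finished * 100 / yield
Substituting: raw = 25.0700 * 100 / 61.0260
Result: 41.0809 sq ft


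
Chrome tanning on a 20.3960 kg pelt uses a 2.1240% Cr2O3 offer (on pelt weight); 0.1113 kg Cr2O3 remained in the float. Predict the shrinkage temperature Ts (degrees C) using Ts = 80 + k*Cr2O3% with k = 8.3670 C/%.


Offered = pelt * offer_pct / 100 = 20.3960 * 2.1240 / 100 = 0.4332 kg
Uptake = offered - residual = 0.4332 - 0.1113 = 0.3219 kg
Cr2O3% on pelt = uptake / pelt * 100 = 0.3219 / 20.3960 * 100 = 1.5783 %
Ts = 80 + k * Cr2O3% = 80 + 8.3670 * 1.5783 = 93.2057 C


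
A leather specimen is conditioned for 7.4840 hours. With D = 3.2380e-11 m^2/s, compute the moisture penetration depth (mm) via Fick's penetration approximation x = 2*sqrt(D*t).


t = 7.4840 hr * 3600 = 26942.4000 s
D * t = 3.2380e-11 * 26942.4000 = 8.7239e-07
x = 2 * sqrt(D*t) = 2 * sqrt(8.7239e-07) = 0.00186804 m = 1.8680 mm


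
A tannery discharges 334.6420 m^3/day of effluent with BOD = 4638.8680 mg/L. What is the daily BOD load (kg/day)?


Formula: BOD_load = volume * conc / 1000
Substituting: BOD_load = 334.6420 * 4638.8680 / 1000
Result: 1552.3601 kg/day


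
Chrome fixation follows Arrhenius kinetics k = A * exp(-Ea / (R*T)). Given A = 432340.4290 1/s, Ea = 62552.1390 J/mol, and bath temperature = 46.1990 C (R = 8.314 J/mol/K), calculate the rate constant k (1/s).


T_K = T_C + 273.15 = 46.1990 + 273.15 = 319.3490 K
exponent = -Ea / (R * T_K) = -62552.1390 / (8.314 * 319.3490) = -23.5595
k = A * exp(exponent) = 432340.4290 * exp(-23.5595) = 2.5354e-05 1/s


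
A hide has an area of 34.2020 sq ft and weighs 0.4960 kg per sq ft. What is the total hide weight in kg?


Formula: Weight = area * weight_per_sqft
Substituting: Weight = 34.2020 * 0.4960
Result: 16.9642 kg


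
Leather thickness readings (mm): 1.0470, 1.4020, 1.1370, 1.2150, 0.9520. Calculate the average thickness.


Formula: Average = sum / n
Substituting: Average = 5.7530 / 5
Result: 1.1506 mm


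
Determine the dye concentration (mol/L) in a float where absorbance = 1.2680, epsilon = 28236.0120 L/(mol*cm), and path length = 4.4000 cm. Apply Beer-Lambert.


Formula: c = A / (epsilon * l)
Substituting: c = 1.2680 / (28236.0120 * 4.4000)
Result: 1.0206e-05 mol/L


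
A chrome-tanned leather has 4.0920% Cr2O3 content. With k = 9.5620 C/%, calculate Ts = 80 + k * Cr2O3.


Formula: Ts = 80 + k * Cr2O3
Substituting: Ts = 80 + 9.5620 * 4.0920
Result: 119.1277 C


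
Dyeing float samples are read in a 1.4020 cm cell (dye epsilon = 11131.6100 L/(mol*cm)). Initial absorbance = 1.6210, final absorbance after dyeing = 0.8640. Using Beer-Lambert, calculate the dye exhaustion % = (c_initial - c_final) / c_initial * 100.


c_initial = A_i / (epsilon * l) = 1.6210 / (11131.6100 * 1.4020) = 1.0387e-04 mol/L
c_final = A_f / (epsilon * l) = 0.8640 / (11131.6100 * 1.4020) = 5.5361e-05 mol/L
Exhaustion = (c_initial - c_final) / c_initial * 100 = (1.0387e-04 - 5.5361e-05) / 1.0387e-04 * 100 = 46.6996 %


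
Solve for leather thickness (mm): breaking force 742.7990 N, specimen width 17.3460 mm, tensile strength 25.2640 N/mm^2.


Formula: t = F / (TS * w)
Substituting: t = 742.7990 / (25.2640 * 17.3460)
Result: 1.6950 mm


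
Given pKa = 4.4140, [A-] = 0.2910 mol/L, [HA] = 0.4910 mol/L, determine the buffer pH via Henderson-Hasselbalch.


ratio = [A-] / [HA] = 0.2910 / 0.4910 = 0.5927
log10(ratio) = -0.2272
pH = pKa + log10(ratio) = 4.4140 - 0.2272 = 4.1868


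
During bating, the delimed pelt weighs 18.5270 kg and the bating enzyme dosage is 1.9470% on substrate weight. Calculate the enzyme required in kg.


Formula: Enzyme = substrate * pct / 100
Substituting: Enzyme = 18.5270 * 1.9470 / 100
Result: 0.3607 kg


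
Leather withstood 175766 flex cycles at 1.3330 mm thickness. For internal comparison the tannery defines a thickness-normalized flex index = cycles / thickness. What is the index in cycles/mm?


Formula: Index = cycles / thickness
Substituting: Index = 175766 / 1.3330
Result: 131857.4644 cycles/mm


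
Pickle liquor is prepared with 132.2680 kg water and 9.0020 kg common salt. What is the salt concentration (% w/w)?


Formula: Conc = salt / (water + salt) * 100
Substituting: Conc = 9.0020 / (132.2680 + 9.0020) * 100
Result: 6.3722 %


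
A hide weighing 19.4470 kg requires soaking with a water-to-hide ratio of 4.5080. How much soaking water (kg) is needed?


Formula: Water = hide_weight * ratio
Substituting: Water = 19.4470 * 4.5080
Result: 87.6671 kg


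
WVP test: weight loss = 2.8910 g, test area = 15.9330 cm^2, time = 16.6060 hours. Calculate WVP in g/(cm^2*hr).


Formula: WVP = loss / (area * time)
Substituting: WVP = 2.8910 / (15.9330 * 16.6060)
Result: 0.0109266 g/(cm^2*hr)


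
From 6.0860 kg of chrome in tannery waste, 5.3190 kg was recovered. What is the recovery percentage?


Formula: Recovery = recovered / input * 100
Substituting: Recovery = 5.3190 / 6.0860 * 100
Result: 87.3973 %


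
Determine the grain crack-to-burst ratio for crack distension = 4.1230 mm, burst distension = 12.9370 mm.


Formula: Ratio = crack / burst
Substituting: Ratio = 4.1230 / 12.9370
Result: 0.3187


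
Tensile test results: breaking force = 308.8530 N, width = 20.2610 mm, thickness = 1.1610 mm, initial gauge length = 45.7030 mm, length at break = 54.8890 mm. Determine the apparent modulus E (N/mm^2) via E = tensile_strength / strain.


TS = F / (w * t) = 308.8530 / (20.2610 * 1.1610) = 13.1298 N/mm^2
strain = (Lf - L0) / L0 = (54.8890 - 45.7030) / 45.7030 = 0.2010
E = TS / strain = 13.1298 / 0.2010 = 65.3246 N/mm^2


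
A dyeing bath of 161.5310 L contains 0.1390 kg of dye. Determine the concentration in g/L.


Formula: Conc = dye_mass(kg) / volume(L) * 1000
Substituting: Conc = 0.1390 / 161.5310 * 1000
Result: 0.8605 g/L


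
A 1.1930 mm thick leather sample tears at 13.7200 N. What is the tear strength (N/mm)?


Formula: Tear strength = force / thickness
Substituting: Tear strength = 13.7200 / 1.1930
Result: 11.5004 N/mm


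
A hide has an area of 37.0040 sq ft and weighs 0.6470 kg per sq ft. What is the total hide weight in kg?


Formula: Weight = area * weight_per_sqft
Substituting: Weight = 37.0040 * 0.6470
Result: 23.9416 kg


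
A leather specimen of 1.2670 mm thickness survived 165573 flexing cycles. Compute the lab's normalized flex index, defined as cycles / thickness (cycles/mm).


Formula: Index = cycles / thickness
Substituting: Index = 165573 / 1.2670
Result: 130681.1365 cycles/mm


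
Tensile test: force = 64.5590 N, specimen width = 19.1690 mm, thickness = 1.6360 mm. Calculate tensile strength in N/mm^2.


Formula: TS = force / (width * thickness)
Substituting: TS = 64.5590 / (19.1690 * 1.6360)
Result: 2.0586 N/mm^2


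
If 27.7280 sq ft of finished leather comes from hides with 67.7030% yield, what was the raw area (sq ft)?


Formula: raw = finished * 100 / yield
Substituting: raw = 27.7280 * 100 / 67.7030
Result: 40.9553 sq ft


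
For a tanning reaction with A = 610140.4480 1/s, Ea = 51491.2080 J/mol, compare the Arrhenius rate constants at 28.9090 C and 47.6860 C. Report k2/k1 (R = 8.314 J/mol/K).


T1 = 28.9090 + 273.15 = 302.0590 K; T2 = 47.6860 + 273.15 = 320.8360 K
k1 = A * exp(-Ea/(R*T1)) = 610140.4480 * exp(-51491.2080/(8.314*302.0590)) = 7.5999e-04 1/s
k2 = A * exp(-Ea/(R*T2)) = 610140.4480 * exp(-51491.2080/(8.314*320.8360)) = 0.0025232 1/s
k2/k1 = 0.0025232 / 7.5999e-04 = 3.3201


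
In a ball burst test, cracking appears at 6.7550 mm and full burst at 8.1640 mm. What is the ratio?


Formula: Ratio = crack / burst
Substituting: Ratio = 6.7550 / 8.1640
Result: 0.8274


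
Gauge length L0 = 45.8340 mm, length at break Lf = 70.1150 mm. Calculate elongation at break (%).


Formula: Elongation = (Lf - L0) / L0 * 100
Substituting: Elongation = (70.1150 - 45.8340) / 45.8340 * 100
Result: 52.9760 %


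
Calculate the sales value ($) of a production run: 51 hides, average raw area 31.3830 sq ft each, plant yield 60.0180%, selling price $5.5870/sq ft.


Raw_total = N * avg_area = 51 * 31.3830 = 1600.5330 sq ft
Finished = Raw_total * yield / 100 = 1600.5330 * 60.0180 / 100 = 960.6079 sq ft
Value = Finished * price = 960.6079 * 5.5870 = 5366.9163 $


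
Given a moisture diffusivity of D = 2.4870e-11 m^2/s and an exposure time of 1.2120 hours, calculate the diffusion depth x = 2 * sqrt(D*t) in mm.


t = 1.2120 hr * 3600 = 4363.2000 s
D * t = 2.4870e-11 * 4363.2000 = 1.0851e-07
x = 2 * sqrt(D*t) = 2 * sqrt(1.0851e-07) = 6.5883e-04 m = 0.6588 mm


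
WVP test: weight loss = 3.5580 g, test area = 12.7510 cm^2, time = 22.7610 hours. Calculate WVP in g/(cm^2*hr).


Formula: WVP = loss / (area * time)
Substituting: WVP = 3.5580 / (12.7510 * 22.7610)
Result: 0.0122594 g/(cm^2*hr)


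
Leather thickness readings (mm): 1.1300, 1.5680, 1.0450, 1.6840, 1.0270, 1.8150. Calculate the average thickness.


Formula: Average = sum / n
Substituting: Average = 8.2690 / 6
Result: 1.3782 mm


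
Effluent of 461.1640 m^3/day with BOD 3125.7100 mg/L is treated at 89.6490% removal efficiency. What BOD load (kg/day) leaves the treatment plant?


Load_in = volume * conc / 1000 = 461.1640 * 3125.7100 / 1000 = 1441.4649 kg/day
Removed = Load_in * eff / 100 = 1441.4649 * 89.6490 / 100 = 1292.2589 kg/day
Load_out = Load_in - Removed = 1441.4649 - 1292.2589 = 149.2060 kg/day


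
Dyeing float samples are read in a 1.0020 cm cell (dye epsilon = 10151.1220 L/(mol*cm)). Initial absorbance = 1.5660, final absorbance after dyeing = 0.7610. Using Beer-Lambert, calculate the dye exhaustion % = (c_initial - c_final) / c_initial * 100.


c_initial = A_i / (epsilon * l) = 1.5660 / (10151.1220 * 1.0020) = 1.5396e-04 mol/L
c_final = A_f / (epsilon * l) = 0.7610 / (10151.1220 * 1.0020) = 7.4817e-05 mol/L
Exhaustion = (c_initial - c_final) / c_initial * 100 = (1.5396e-04 - 7.4817e-05) / 1.5396e-04 * 100 = 51.4049 %


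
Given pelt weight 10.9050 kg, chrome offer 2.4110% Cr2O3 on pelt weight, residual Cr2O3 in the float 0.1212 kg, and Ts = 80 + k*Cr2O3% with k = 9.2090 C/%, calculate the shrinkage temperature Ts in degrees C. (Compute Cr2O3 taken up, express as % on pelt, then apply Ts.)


Offered = pelt * offer_pct / 100 = 10.9050 * 2.4110 / 100 = 0.2629 kg
Uptake = offered - residual = 0.2629 - 0.1212 = 0.1417 kg
Cr2O3% on pelt = uptake / pelt * 100 = 0.1417 / 10.9050 * 100 = 1.2996 %
Ts = 80 + k * Cr2O3% = 80 + 9.2090 * 1.2996 = 91.9679 C


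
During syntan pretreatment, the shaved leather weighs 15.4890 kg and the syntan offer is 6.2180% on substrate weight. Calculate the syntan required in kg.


Formula: Syntan = substrate * pct / 100
Substituting: Syntan = 15.4890 * 6.2180 / 100
Result: 0.9631 kg


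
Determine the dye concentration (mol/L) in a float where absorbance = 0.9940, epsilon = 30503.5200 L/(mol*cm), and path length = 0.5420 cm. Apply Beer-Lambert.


Formula: c = A / (epsilon * l)
Substituting: c = 0.9940 / (30503.5200 * 0.5420)
Result: 6.0123e-05 mol/L


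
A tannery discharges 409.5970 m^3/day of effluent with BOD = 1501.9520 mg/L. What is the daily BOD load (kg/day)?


Formula: BOD_load = volume * conc / 1000
Substituting: BOD_load = 409.5970 * 1501.9520 / 1000
Result: 615.1950 kg/day


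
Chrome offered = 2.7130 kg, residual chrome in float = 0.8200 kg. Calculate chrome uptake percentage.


Formula: Uptake = (offered - residual) / offered * 100
Substituting: Uptake = (2.7130 - 0.8200) / 2.7130 * 100
Result: 69.7752 %


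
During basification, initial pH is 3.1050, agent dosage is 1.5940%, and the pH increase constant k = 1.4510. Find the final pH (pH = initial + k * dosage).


Formula: pH_final = pH_initial + k * base_pct
Substituting: pH_final = 3.1050 + 1.4510 * 1.5940
Result: 5.4179


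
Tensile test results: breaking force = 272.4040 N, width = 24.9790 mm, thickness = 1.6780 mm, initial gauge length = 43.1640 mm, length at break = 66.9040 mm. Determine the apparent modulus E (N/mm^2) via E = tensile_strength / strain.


TS = F / (w * t) = 272.4040 / (24.9790 * 1.6780) = 6.4990 N/mm^2
strain = (Lf - L0) / L0 = (66.9040 - 43.1640) / 43.1640 = 0.5500
E = TS / strain = 6.4990 / 0.5500 = 11.8165 N/mm^2


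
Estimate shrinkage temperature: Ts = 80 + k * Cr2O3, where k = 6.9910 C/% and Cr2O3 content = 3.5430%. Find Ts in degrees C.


Formula: Ts = 80 + k * Cr2O3
Substituting: Ts = 80 + 6.9910 * 3.5430
Result: 104.7691 C


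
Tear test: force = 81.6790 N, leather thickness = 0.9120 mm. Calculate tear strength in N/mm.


Formula: Tear strength = force / thickness
Substituting: Tear strength = 81.6790 / 0.9120
Result: 89.5603 N/mm


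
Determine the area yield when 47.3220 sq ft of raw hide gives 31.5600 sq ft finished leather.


Formula: Yield = finished / raw * 100
Substituting: Yield = 31.5600 / 47.3220 * 100
Result: 66.6920 %


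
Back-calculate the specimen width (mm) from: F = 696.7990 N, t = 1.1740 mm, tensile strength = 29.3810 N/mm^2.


Formula: w = F / (TS * t)
Substituting: w = 696.7990 / (29.3810 * 1.1740)
Result: 20.2010 mm


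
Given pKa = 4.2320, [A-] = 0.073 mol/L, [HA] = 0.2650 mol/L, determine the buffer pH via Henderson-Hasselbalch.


ratio = [A-] / [HA] = 0.073 / 0.2650 = 0.2755
log10(ratio) = -0.5599
pH = pKa + log10(ratio) = 4.2320 - 0.5599 = 3.6721


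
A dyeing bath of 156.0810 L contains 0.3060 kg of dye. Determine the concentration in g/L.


Formula: Conc = dye_mass(kg) / volume(L) * 1000
Substituting: Conc = 0.3060 / 156.0810 * 1000
Result: 1.9605 g/L


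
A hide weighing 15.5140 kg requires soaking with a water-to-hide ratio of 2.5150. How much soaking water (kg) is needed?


Formula: Water = hide_weight * ratio
Substituting: Water = 15.5140 * 2.5150
Result: 39.0177 kg


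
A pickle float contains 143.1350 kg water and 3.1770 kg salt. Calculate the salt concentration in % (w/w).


Formula: Conc = salt / (water + salt) * 100
Substituting: Conc = 3.1770 / (143.1350 + 3.1770) * 100
Result: 2.1714 %


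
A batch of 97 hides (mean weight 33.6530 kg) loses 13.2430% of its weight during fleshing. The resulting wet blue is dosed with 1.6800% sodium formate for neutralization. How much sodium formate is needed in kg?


Total_raw = N * avg_wt = 97 * 33.6530 = 3264.3410 kg
Substrate = Total_raw * (1 - loss/100) = 3264.3410 * (1 - 13.2430/100) = 2832.0443 kg
Neutralizer = Substrate * pct / 100 = 2832.0443 * 1.6800 / 100 = 47.5783 kg


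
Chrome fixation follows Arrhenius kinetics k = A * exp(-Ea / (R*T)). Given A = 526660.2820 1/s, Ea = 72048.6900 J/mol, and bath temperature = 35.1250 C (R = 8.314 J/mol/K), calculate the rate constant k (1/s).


T_K = T_C + 273.15 = 35.1250 + 273.15 = 308.2750 K
exponent = -Ea / (R * T_K) = -72048.6900 / (8.314 * 308.2750) = -28.1111
k = A * exp(exponent) = 526660.2820 * exp(-28.1111) = 3.2586e-07 1/s


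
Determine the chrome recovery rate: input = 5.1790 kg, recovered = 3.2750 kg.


Formula: Recovery = recovered / input * 100
Substituting: Recovery = 3.2750 / 5.1790 * 100
Result: 63.2361 %


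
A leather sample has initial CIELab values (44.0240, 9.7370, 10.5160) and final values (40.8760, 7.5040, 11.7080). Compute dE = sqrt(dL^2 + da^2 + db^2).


dL = -3.1480, da = -2.2330, db = 1.1920
dE = sqrt((-3.1480)^2 + (-2.2330)^2 + 1.1920^2) = 4.0394


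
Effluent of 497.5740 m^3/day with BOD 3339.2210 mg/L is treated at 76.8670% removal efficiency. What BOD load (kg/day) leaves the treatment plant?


Load_in = volume * conc / 1000 = 497.5740 * 3339.2210 / 1000 = 1661.5095 kg/day
Removed = Load_in * eff / 100 = 1661.5095 * 76.8670 / 100 = 1277.1525 kg/day
Load_out = Load_in - Removed = 1661.5095 - 1277.1525 = 384.3570 kg/day


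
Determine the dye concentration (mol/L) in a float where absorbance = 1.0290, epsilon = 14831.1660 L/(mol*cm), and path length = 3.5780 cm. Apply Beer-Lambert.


Formula: c = A / (epsilon * l)
Substituting: c = 1.0290 / (14831.1660 * 3.5780)
Result: 1.9391e-05 mol/L


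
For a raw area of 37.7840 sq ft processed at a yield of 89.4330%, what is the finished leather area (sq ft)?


Formula: finished = raw * yield / 100
Substituting: finished = 37.7840 * 89.4330 / 100
Result: 33.7914 sq ft


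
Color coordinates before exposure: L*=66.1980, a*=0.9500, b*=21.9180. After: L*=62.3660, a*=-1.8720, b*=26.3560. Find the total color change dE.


dL = -3.8320, da = -2.8220, db = 4.4380
dE = sqrt((-3.8320)^2 + (-2.8220)^2 + 4.4380^2) = 6.5072


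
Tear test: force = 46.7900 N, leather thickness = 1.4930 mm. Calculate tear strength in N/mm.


Formula: Tear strength = force / thickness
Substituting: Tear strength = 46.7900 / 1.4930
Result: 31.3396 N/mm


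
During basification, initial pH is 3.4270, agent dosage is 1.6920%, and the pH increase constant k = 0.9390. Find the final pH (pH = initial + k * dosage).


Formula: pH_final = pH_initial + k * base_pct
Substituting: pH_final = 3.4270 + 0.9390 * 1.6920
Result: 5.0158


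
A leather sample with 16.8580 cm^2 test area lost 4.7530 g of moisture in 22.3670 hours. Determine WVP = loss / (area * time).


Formula: WVP = loss / (area * time)
Substituting: WVP = 4.7530 / (16.8580 * 22.3670)
Result: 0.0126053 g/(cm^2*hr)


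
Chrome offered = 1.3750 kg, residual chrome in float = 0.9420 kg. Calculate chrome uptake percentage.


Formula: Uptake = (offered - residual) / offered * 100
Substituting: Uptake = (1.3750 - 0.9420) / 1.3750 * 100
Result: 31.4909 %


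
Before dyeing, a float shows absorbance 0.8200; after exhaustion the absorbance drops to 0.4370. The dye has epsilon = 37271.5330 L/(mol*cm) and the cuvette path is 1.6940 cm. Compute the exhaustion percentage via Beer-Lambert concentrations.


c_initial = A_i / (epsilon * l) = 0.8200 / (37271.5330 * 1.6940) = 1.2987e-05 mol/L
c_final = A_f / (epsilon * l) = 0.4370 / (37271.5330 * 1.6940) = 6.9213e-06 mol/L
Exhaustion = (c_initial - c_final) / c_initial * 100 = (1.2987e-05 - 6.9213e-06) / 1.2987e-05 * 100 = 46.7073 %
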